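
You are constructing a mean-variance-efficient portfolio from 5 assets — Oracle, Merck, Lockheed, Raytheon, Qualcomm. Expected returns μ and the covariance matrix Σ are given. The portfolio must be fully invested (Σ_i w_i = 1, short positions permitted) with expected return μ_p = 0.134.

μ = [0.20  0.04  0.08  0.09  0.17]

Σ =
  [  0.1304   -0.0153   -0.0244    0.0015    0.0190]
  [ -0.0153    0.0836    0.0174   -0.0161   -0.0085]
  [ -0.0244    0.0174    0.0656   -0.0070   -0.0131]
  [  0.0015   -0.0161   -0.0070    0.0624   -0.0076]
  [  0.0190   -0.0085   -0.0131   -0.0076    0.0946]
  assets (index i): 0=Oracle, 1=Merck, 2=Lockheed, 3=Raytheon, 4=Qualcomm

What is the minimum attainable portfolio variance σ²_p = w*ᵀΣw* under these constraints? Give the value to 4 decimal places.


g=Σ⁻¹μ = [1.7476  0.9476  2.2491  2.1425  2.0148]
h=Σ⁻¹𝟙 = [10.9779  15.7682  20.6036  23.9144  14.5571]
a=μᵀg=1.102686  b=𝟙ᵀg=9.101611  c=𝟙ᵀh=85.821234  D=ac−b²=11.794576
λ₁=(c·0.134−b)/D = (85.821234·0.134−9.101611)/11.794576 = 0.203351
λ₂=(a−b·0.134)/D = (1.102686−9.101611·0.134)/11.794576 = -0.009914
w* = 0.203351·g + -0.009914·h:
  w_0 = 0.203351·1.7476 + -0.009914·10.9779 = 0.2465  (Oracle)
  w_1 = 0.203351·0.9476 + -0.009914·15.7682 = 0.0364  (Merck)
  w_2 = 0.203351·2.2491 + -0.009914·20.6036 = 0.2531  (Lockheed)
  w_3 = 0.203351·2.1425 + -0.009914·23.9144 = 0.1986  (Raytheon)
  w_4 = 0.203351·2.0148 + -0.009914·14.5571 = 0.2654  (Qualcomm)
Σw_i=1.0000  μᵀw=0.1340
σ²=wᵀΣw=λ₁·μ_p+λ₂ = 0.203351·0.134 + -0.009914 = 0.017335 ≈ 0.0173

0.0173


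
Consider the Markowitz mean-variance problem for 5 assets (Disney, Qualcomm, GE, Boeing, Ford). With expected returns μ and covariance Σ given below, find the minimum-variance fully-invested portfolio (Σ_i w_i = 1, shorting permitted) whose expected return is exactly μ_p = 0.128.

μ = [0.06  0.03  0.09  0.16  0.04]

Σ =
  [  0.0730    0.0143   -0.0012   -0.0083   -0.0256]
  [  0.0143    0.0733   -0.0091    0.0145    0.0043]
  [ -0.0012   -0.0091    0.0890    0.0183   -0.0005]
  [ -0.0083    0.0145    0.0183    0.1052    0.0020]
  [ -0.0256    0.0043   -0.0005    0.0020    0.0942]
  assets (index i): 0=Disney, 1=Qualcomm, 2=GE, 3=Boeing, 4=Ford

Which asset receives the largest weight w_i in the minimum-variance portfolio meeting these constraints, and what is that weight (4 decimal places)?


p=Σ⁻¹μ = [1.2850  -0.0926  0.7156  1.4963  0.7501]
q=Σ⁻¹𝟙 = [18.2329  9.0781  10.9521  7.5016  15.0552]
a=μᵀp=0.408143  b=𝟙ᵀp=4.154469  c=𝟙ᵀq=60.819890  D=ac−b²=7.563582
λ₁=(c·0.128−b)/D = (60.819890·0.128−4.154469)/7.563582 = 0.479994
λ₂=(a−b·0.128)/D = (0.408143−4.154469·0.128)/7.563582 = -0.016345
w* = 0.479994·p + -0.016345·q:
  w_0 = 0.479994·1.2850 + -0.016345·18.2329 = 0.3188  (Disney)
  w_1 = 0.479994·-0.0926 + -0.016345·9.0781 = -0.1928  (Qualcomm)
  w_2 = 0.479994·0.7156 + -0.016345·10.9521 = 0.1645  (GE)
  w_3 = 0.479994·1.4963 + -0.016345·7.5016 = 0.5956  (Boeing)
  w_4 = 0.479994·0.7501 + -0.016345·15.0552 = 0.1140  (Ford)
Σw_i=1.0000  μᵀw=0.1280
σ²=wᵀΣw=λ₁·μ_p+λ₂ = 0.479994·0.128 + -0.016345 = 0.045094 ≈ 0.0451

Boeing (0.5956)


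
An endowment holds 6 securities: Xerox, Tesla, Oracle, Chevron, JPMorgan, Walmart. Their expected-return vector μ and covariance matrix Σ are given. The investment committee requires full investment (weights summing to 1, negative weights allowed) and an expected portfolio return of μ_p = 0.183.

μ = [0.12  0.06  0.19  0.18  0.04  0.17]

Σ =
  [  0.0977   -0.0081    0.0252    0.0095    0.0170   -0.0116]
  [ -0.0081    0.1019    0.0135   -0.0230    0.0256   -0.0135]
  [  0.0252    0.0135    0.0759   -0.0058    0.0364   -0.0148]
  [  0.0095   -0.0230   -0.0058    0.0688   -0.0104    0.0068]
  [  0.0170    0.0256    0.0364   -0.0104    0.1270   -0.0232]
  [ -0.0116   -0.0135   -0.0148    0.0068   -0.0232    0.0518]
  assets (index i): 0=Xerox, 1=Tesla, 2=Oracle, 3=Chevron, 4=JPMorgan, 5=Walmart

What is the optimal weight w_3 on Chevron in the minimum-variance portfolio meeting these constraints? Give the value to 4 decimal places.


0.2598

g=Σ⁻¹μ = [0.8021  1.4493  3.0066  2.8246  0.0823  4.3643]
h=Σ⁻¹𝟙 = [9.1758  15.0917  11.0381  17.4319  7.2382  29.4002]
a=μᵀg=2.008106  b=𝟙ᵀg=12.529141  c=𝟙ᵀh=89.375941  D=ac−b²=22.496973
λ₁=(c·0.183−b)/D = (89.375941·0.183−12.529141)/22.496973 = 0.170097
λ₂=(a−b·0.183)/D = (2.008106−12.529141·0.183)/22.496973 = -0.012656
w* = 0.170097·g + -0.012656·h:
  w_0 = 0.170097·0.8021 + -0.012656·9.1758 = 0.0203  (Xerox)
  w_1 = 0.170097·1.4493 + -0.012656·15.0917 = 0.0555  (Tesla)
  w_2 = 0.170097·3.0066 + -0.012656·11.0381 = 0.3717  (Oracle)
  w_3 = 0.170097·2.8246 + -0.012656·17.4319 = 0.2598  (Chevron)
  w_4 = 0.170097·0.0823 + -0.012656·7.2382 = -0.0776  (JPMorgan)
  w_5 = 0.170097·4.3643 + -0.012656·29.4002 = 0.3703  (Walmart)
Σw_i=1.0000  μᵀw=0.1830
σ²=wᵀΣw=λ₁·μ_p+λ₂ = 0.170097·0.183 + -0.012656 = 0.018471 ≈ 0.0185


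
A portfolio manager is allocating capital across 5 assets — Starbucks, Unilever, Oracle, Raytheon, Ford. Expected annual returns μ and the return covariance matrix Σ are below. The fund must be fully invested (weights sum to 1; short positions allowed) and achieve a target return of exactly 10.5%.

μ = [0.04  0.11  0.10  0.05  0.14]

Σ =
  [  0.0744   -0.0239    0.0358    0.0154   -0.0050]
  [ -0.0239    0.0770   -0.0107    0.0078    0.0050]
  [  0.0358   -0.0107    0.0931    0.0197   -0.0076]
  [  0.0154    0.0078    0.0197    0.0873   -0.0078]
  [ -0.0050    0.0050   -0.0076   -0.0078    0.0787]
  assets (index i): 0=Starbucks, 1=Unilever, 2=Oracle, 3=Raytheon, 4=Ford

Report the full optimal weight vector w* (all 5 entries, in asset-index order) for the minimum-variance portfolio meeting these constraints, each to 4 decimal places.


0.1341  0.2970  0.1918  0.0557  0.3215

g=Σ⁻¹μ = [0.5894  1.6260  1.1359  0.2321  1.8457]
h=Σ⁻¹𝟙 = [15.2722  17.0118  6.4736  7.0234  13.9172]
a=μᵀg=0.586035  b=𝟙ᵀg=5.429117  c=𝟙ᵀh=59.698128  D=ac−b²=5.509865
λ₁=(c·0.105−b)/D = (59.698128·0.105−5.429117)/5.509865 = 0.152306
λ₂=(a−b·0.105)/D = (0.586035−5.429117·0.105)/5.509865 = 0.002900
w* = 0.152306·g + 0.002900·h:
  w_0 = 0.152306·0.5894 + 0.002900·15.2722 = 0.1341  (Starbucks)
  w_1 = 0.152306·1.6260 + 0.002900·17.0118 = 0.2970  (Unilever)
  w_2 = 0.152306·1.1359 + 0.002900·6.4736 = 0.1918  (Oracle)
  w_3 = 0.152306·0.2321 + 0.002900·7.0234 = 0.0557  (Raytheon)
  w_4 = 0.152306·1.8457 + 0.002900·13.9172 = 0.3215  (Ford)
Σw_i=1.0000  μᵀw=0.1050
σ²=wᵀΣw=λ₁·μ_p+λ₂ = 0.152306·0.105 + 0.002900 = 0.018892 ≈ 0.0189


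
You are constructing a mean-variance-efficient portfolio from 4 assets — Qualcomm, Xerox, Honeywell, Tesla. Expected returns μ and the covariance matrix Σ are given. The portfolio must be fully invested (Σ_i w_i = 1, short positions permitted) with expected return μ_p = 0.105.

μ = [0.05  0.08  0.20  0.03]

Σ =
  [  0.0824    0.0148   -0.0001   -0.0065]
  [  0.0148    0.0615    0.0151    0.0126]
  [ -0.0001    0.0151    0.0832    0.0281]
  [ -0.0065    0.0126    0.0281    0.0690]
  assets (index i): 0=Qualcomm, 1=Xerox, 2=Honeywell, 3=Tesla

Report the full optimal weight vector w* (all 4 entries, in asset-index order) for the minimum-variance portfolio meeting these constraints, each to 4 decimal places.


p=Σ⁻¹μ = [0.4268  0.7223  2.5014  -0.6756]
q=Σ⁻¹𝟙 = [11.2870  9.6619  6.5177  11.1374]
a=μᵀp=0.559148  b=𝟙ᵀp=2.974965  c=𝟙ᵀq=38.603947  D=ac−b²=12.734904
λ₁=(c·0.105−b)/D = (38.603947·0.105−2.974965)/12.734904 = 0.084685
λ₂=(a−b·0.105)/D = (0.559148−2.974965·0.105)/12.734904 = 0.019378
w* = 0.084685·p + 0.019378·q:
  w_0 = 0.084685·0.4268 + 0.019378·11.2870 = 0.2549  (Qualcomm)
  w_1 = 0.084685·0.7223 + 0.019378·9.6619 = 0.2484  (Xerox)
  w_2 = 0.084685·2.5014 + 0.019378·6.5177 = 0.3381  (Honeywell)
  w_3 = 0.084685·-0.6756 + 0.019378·11.1374 = 0.1586  (Tesla)
Σw_i=1.0000  μᵀw=0.1050
σ²=wᵀΣw=λ₁·μ_p+λ₂ = 0.084685·0.105 + 0.019378 = 0.028270 ≈ 0.0283

0.2549  0.2484  0.3381  0.1586


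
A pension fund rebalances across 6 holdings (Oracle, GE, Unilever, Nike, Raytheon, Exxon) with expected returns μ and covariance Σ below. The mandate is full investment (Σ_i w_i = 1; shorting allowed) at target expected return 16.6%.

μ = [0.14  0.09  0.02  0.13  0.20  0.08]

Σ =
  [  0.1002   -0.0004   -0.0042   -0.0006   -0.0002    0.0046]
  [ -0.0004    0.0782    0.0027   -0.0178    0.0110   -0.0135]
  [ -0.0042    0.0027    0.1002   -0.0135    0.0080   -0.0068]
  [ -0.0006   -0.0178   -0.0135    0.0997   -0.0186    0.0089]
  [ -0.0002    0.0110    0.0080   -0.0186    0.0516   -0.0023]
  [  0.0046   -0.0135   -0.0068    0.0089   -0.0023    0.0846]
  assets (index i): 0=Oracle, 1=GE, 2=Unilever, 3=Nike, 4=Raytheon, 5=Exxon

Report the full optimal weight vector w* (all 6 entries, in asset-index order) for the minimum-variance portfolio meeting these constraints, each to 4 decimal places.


0.1418  0.0803  -0.0359  0.2322  0.5244  0.0573

g=Σ⁻¹μ = [1.3909  1.2137  0.2454  2.3083  4.4595  0.9618]
h=Σ⁻¹𝟙 = [10.0523  15.7141  11.5249  17.1862  21.0776  13.4727]
a=μᵀg=1.577795  b=𝟙ᵀg=10.579652  c=𝟙ᵀh=89.027987  D=ac−b²=28.538891
λ₁=(c·0.166−b)/D = (89.027987·0.166−10.579652)/28.538891 = 0.147132
λ₂=(a−b·0.166)/D = (1.577795−10.579652·0.166)/28.538891 = -0.006252
w* = 0.147132·g + -0.006252·h:
  w_0 = 0.147132·1.3909 + -0.006252·10.0523 = 0.1418  (Oracle)
  w_1 = 0.147132·1.2137 + -0.006252·15.7141 = 0.0803  (GE)
  w_2 = 0.147132·0.2454 + -0.006252·11.5249 = -0.0359  (Unilever)
  w_3 = 0.147132·2.3083 + -0.006252·17.1862 = 0.2322  (Nike)
  w_4 = 0.147132·4.4595 + -0.006252·21.0776 = 0.5244  (Raytheon)
  w_5 = 0.147132·0.9618 + -0.006252·13.4727 = 0.0573  (Exxon)
Σw_i=1.0000  μᵀw=0.1660
σ²=wᵀΣw=λ₁·μ_p+λ₂ = 0.147132·0.166 + -0.006252 = 0.018172 ≈ 0.0182


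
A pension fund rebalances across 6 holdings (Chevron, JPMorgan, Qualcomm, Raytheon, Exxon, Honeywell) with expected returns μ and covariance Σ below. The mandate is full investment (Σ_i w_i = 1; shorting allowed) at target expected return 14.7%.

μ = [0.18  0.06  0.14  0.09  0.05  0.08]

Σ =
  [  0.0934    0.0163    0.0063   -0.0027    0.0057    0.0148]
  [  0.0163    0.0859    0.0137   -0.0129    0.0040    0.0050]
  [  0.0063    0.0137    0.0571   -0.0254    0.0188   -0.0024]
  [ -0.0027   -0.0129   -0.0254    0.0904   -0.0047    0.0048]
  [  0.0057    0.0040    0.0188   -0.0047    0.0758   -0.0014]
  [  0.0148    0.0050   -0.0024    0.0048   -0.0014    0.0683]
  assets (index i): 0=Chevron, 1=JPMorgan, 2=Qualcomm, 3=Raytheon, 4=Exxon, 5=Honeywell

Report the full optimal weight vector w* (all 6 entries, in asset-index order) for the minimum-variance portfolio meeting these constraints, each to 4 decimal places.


0.3010  -0.0436  0.5095  0.2607  -0.0950  0.0675

g=Σ⁻¹μ = [1.6294  0.1311  3.1599  1.9029  -0.1211  0.7834]
h=Σ⁻¹𝟙 = [5.8200  8.8636  20.4719  18.0414  8.5567  12.3581]
a=μᵀg=0.971428  b=𝟙ᵀg=7.485693  c=𝟙ᵀh=74.111692  D=ac−b²=15.958573
λ₁=(c·0.147−b)/D = (74.111692·0.147−7.485693)/15.958573 = 0.213598
λ₂=(a−b·0.147)/D = (0.971428−7.485693·0.147)/15.958573 = -0.008081
w* = 0.213598·g + -0.008081·h:
  w_0 = 0.213598·1.6294 + -0.008081·5.8200 = 0.3010  (Chevron)
  w_1 = 0.213598·0.1311 + -0.008081·8.8636 = -0.0436  (JPMorgan)
  w_2 = 0.213598·3.1599 + -0.008081·20.4719 = 0.5095  (Qualcomm)
  w_3 = 0.213598·1.9029 + -0.008081·18.0414 = 0.2607  (Raytheon)
  w_4 = 0.213598·-0.1211 + -0.008081·8.5567 = -0.0950  (Exxon)
  w_5 = 0.213598·0.7834 + -0.008081·12.3581 = 0.0675  (Honeywell)
Σw_i=1.0000  μᵀw=0.1470
σ²=wᵀΣw=λ₁·μ_p+λ₂ = 0.213598·0.147 + -0.008081 = 0.023317 ≈ 0.0233


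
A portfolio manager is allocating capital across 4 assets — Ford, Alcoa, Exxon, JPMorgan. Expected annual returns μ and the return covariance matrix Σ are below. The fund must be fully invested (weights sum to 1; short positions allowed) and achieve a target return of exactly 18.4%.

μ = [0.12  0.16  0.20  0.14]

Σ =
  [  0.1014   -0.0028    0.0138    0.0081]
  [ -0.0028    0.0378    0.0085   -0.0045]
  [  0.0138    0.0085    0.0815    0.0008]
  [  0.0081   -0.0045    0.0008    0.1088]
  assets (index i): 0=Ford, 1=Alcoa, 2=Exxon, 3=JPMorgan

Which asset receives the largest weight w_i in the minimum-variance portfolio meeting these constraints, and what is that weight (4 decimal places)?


Exxon (0.5462)

p=Σ⁻¹μ = [0.9324  4.0467  1.8606  1.3710]
q=Σ⁻¹𝟙 = [8.7477  26.4586  7.9353  9.5759]
a=μᵀp=1.323430  b=𝟙ᵀp=8.210776  c=𝟙ᵀq=52.717438  D=ac−b²=2.350985
λ₁=(c·0.184−b)/D = (52.717438·0.184−8.210776)/2.350985 = 0.633451
λ₂=(a−b·0.184)/D = (1.323430−8.210776·0.184)/2.350985 = -0.079691
w* = 0.633451·p + -0.079691·q:
  w_0 = 0.633451·0.9324 + -0.079691·8.7477 = -0.1065  (Ford)
  w_1 = 0.633451·4.0467 + -0.079691·26.4586 = 0.4549  (Alcoa)
  w_2 = 0.633451·1.8606 + -0.079691·7.9353 = 0.5462  (Exxon)
  w_3 = 0.633451·1.3710 + -0.079691·9.5759 = 0.1054  (JPMorgan)
Σw_i=1.0000  μᵀw=0.1840
σ²=wᵀΣw=λ₁·μ_p+λ₂ = 0.633451·0.184 + -0.079691 = 0.036864 ≈ 0.0369


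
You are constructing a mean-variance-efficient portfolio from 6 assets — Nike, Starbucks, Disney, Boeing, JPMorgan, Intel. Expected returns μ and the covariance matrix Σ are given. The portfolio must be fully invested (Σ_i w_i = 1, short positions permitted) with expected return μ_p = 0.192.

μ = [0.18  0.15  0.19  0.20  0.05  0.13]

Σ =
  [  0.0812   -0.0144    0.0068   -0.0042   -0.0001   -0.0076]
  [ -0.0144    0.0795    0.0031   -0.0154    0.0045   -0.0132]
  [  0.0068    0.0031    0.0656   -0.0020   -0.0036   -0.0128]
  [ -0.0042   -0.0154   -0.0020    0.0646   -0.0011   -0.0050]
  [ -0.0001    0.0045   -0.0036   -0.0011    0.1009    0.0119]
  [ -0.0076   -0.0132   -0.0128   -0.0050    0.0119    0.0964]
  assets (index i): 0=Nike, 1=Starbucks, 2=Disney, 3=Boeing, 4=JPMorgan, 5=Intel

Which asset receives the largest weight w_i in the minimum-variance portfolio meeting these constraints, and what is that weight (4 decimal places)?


Boeing (0.3369)

p=Σ⁻¹μ = [3.0879  3.6317  3.0790  4.4704  0.1758  2.7083]
q=Σ⁻¹𝟙 = [17.7066  22.1999  16.8970  23.9203  7.7573  17.3359]
a=μᵀp=2.940551  b=𝟙ᵀp=17.153189  c=𝟙ᵀq=105.816992  D=ac−b²=16.928391
λ₁=(c·0.192−b)/D = (105.816992·0.192−17.153189)/16.928391 = 0.186886
λ₂=(a−b·0.192)/D = (2.940551−17.153189·0.192)/16.928391 = -0.020844
w* = 0.186886·p + -0.020844·q:
  w_0 = 0.186886·3.0879 + -0.020844·17.7066 = 0.2080  (Nike)
  w_1 = 0.186886·3.6317 + -0.020844·22.1999 = 0.2160  (Starbucks)
  w_2 = 0.186886·3.0790 + -0.020844·16.8970 = 0.2232  (Disney)
  w_3 = 0.186886·4.4704 + -0.020844·23.9203 = 0.3369  (Boeing)
  w_4 = 0.186886·0.1758 + -0.020844·7.7573 = -0.1288  (JPMorgan)
  w_5 = 0.186886·2.7083 + -0.020844·17.3359 = 0.1448  (Intel)
Σw_i=1.0000  μᵀw=0.1920
σ²=wᵀΣw=λ₁·μ_p+λ₂ = 0.186886·0.192 + -0.020844 = 0.015038 ≈ 0.0150


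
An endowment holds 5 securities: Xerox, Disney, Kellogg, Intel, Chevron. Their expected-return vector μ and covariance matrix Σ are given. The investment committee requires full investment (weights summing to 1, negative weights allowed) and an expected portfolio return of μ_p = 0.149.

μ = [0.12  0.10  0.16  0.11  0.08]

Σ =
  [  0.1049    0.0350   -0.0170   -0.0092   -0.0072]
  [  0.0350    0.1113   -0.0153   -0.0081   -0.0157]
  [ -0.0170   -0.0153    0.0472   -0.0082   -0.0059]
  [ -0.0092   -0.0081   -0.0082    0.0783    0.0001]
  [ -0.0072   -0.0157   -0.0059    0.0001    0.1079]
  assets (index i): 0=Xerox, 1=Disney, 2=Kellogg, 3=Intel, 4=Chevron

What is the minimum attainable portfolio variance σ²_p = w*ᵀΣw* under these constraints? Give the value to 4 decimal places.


x=Σ⁻¹μ = [1.7926  1.3835  5.0480  2.2856  1.3363]
y=Σ⁻¹𝟙 = [13.6088  12.9561  35.4055  19.4007  13.9791]
a=μᵀx=1.519460  b=𝟙ᵀx=11.845957  c=𝟙ᵀy=95.350241  D=ac−b²=4.554145
λ₁=(c·0.149−b)/D = (95.350241·0.149−11.845957)/4.554145 = 0.518479
λ₂=(a−b·0.149)/D = (1.519460−11.845957·0.149)/4.554145 = -0.053926
w* = 0.518479·x + -0.053926·y:
  w_0 = 0.518479·1.7926 + -0.053926·13.6088 = 0.1955  (Xerox)
  w_1 = 0.518479·1.3835 + -0.053926·12.9561 = 0.0187  (Disney)
  w_2 = 0.518479·5.0480 + -0.053926·35.4055 = 0.7080  (Kellogg)
  w_3 = 0.518479·2.2856 + -0.053926·19.4007 = 0.1388  (Intel)
  w_4 = 0.518479·1.3363 + -0.053926·13.9791 = -0.0610  (Chevron)
Σw_i=1.0000  μᵀw=0.1490
σ²=wᵀΣw=λ₁·μ_p+λ₂ = 0.518479·0.149 + -0.053926 = 0.023327 ≈ 0.0233

0.0233


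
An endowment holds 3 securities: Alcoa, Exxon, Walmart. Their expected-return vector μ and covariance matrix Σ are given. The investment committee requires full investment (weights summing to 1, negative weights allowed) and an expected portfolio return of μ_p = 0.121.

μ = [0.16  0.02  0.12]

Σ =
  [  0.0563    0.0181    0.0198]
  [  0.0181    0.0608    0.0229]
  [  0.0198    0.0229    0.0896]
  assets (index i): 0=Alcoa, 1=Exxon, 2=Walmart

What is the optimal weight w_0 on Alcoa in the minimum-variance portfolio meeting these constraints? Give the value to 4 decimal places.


x=Σ⁻¹μ = [2.7855  -0.8552  0.9423]
y=Σ⁻¹𝟙 = [12.3358  10.6205  5.7203]
a=μᵀx=0.541647  b=𝟙ᵀx=2.872580  c=𝟙ᵀy=28.676642  D=ac−b²=7.280910
λ₁=(c·0.121−b)/D = (28.676642·0.121−2.872580)/7.280910 = 0.082036
λ₂=(a−b·0.121)/D = (0.541647−2.872580·0.121)/7.280910 = 0.026654
w* = 0.082036·x + 0.026654·y:
  w_0 = 0.082036·2.7855 + 0.026654·12.3358 = 0.5573  (Alcoa)
  w_1 = 0.082036·-0.8552 + 0.026654·10.6205 = 0.2129  (Exxon)
  w_2 = 0.082036·0.9423 + 0.026654·5.7203 = 0.2298  (Walmart)
Σw_i=1.0000  μᵀw=0.1210
σ²=wᵀΣw=λ₁·μ_p+λ₂ = 0.082036·0.121 + 0.026654 = 0.036580 ≈ 0.0366

0.5573


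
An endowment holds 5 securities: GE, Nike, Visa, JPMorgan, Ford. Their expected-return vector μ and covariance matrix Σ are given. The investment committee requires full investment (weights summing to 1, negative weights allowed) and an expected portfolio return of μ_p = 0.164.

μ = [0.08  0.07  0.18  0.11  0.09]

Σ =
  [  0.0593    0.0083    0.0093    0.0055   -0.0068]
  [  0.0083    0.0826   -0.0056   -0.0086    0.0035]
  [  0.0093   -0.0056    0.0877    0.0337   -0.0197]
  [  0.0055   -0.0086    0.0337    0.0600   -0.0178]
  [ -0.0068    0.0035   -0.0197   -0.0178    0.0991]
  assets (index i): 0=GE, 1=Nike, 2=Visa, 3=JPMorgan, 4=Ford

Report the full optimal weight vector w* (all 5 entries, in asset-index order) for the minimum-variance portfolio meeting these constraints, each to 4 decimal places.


-0.0532  0.0049  0.8221  -0.0209  0.2472

g=Σ⁻¹μ = [0.9826  0.9439  1.8586  1.2927  1.5439]
h=Σ⁻¹𝟙 = [14.0958  12.3693  7.3887  17.5176  15.2364]
a=μᵀg=0.760377  b=𝟙ᵀg=6.621704  c=𝟙ᵀh=66.607895  D=ac−b²=6.800158
λ₁=(c·0.164−b)/D = (66.607895·0.164−6.621704)/6.800158 = 0.632631
λ₂=(a−b·0.164)/D = (0.760377−6.621704·0.164)/6.800158 = -0.047879
w* = 0.632631·g + -0.047879·h:
  w_0 = 0.632631·0.9826 + -0.047879·14.0958 = -0.0532  (GE)
  w_1 = 0.632631·0.9439 + -0.047879·12.3693 = 0.0049  (Nike)
  w_2 = 0.632631·1.8586 + -0.047879·7.3887 = 0.8221  (Visa)
  w_3 = 0.632631·1.2927 + -0.047879·17.5176 = -0.0209  (JPMorgan)
  w_4 = 0.632631·1.5439 + -0.047879·15.2364 = 0.2472  (Ford)
Σw_i=1.0000  μᵀw=0.1640
σ²=wᵀΣw=λ₁·μ_p+λ₂ = 0.632631·0.164 + -0.047879 = 0.055873 ≈ 0.0559


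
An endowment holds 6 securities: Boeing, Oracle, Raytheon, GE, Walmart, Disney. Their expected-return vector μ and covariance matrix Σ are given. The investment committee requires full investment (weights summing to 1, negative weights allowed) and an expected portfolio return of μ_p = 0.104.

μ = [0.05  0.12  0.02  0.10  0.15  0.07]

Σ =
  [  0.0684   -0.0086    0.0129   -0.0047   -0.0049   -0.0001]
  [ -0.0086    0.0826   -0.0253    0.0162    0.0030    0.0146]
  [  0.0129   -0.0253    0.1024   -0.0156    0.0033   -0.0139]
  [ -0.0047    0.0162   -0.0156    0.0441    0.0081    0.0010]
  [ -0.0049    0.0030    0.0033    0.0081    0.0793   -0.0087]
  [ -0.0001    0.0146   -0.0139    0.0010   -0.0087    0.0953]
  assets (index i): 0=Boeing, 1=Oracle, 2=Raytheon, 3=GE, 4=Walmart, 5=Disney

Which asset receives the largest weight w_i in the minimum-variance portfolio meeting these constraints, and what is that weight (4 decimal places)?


Walmart (0.2902)

g=Σ⁻¹μ = [1.0059  1.2061  0.6965  1.8333  1.7791  0.7956]
h=Σ⁻¹𝟙 = [15.5808  11.3838  15.3895  23.2322  11.4246  11.8094]
a=μᵀg=0.714839  b=𝟙ᵀg=7.316447  c=𝟙ᵀh=88.820271  D=ac−b²=9.961773
λ₁=(c·0.104−b)/D = (88.820271·0.104−7.316447)/9.961773 = 0.192823
λ₂=(a−b·0.104)/D = (0.714839−7.316447·0.104)/9.961773 = -0.004625
w* = 0.192823·g + -0.004625·h:
  w_0 = 0.192823·1.0059 + -0.004625·15.5808 = 0.1219  (Boeing)
  w_1 = 0.192823·1.2061 + -0.004625·11.3838 = 0.1799  (Oracle)
  w_2 = 0.192823·0.6965 + -0.004625·15.3895 = 0.0631  (Raytheon)
  w_3 = 0.192823·1.8333 + -0.004625·23.2322 = 0.2461  (GE)
  w_4 = 0.192823·1.7791 + -0.004625·11.4246 = 0.2902  (Walmart)
  w_5 = 0.192823·0.7956 + -0.004625·11.8094 = 0.0988  (Disney)
Σw_i=1.0000  μᵀw=0.1040
σ²=wᵀΣw=λ₁·μ_p+λ₂ = 0.192823·0.104 + -0.004625 = 0.015429 ≈ 0.0154


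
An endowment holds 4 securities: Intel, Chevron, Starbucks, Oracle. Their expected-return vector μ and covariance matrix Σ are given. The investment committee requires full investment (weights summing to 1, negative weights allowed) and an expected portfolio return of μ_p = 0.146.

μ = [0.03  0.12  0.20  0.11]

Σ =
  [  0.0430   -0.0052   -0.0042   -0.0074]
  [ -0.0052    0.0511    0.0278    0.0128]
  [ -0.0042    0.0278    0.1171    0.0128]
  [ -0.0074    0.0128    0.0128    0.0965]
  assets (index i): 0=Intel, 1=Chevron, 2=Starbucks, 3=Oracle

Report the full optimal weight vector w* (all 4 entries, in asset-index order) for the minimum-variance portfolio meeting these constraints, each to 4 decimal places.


u=Σ⁻¹μ = [1.1578  1.5521  1.2879  0.8520]
v=Σ⁻¹𝟙 = [27.4526  17.6328  4.2933  9.5595]
a=μᵀu=0.572276  b=𝟙ᵀu=4.849729  c=𝟙ᵀv=58.938304  D=ac−b²=10.209131
λ₁=(c·0.146−b)/D = (58.938304·0.146−4.849729)/10.209131 = 0.367834
λ₂=(a−b·0.146)/D = (0.572276−4.849729·0.146)/10.209131 = -0.013300
w* = 0.367834·u + -0.013300·v:
  w_0 = 0.367834·1.1578 + -0.013300·27.4526 = 0.0607  (Intel)
  w_1 = 0.367834·1.5521 + -0.013300·17.6328 = 0.3364  (Chevron)
  w_2 = 0.367834·1.2879 + -0.013300·4.2933 = 0.4166  (Starbucks)
  w_3 = 0.367834·0.8520 + -0.013300·9.5595 = 0.1862  (Oracle)
Σw_i=1.0000  μᵀw=0.1460
σ²=wᵀΣw=λ₁·μ_p+λ₂ = 0.367834·0.146 + -0.013300 = 0.040403 ≈ 0.0404

0.0607  0.3364  0.4166  0.1862


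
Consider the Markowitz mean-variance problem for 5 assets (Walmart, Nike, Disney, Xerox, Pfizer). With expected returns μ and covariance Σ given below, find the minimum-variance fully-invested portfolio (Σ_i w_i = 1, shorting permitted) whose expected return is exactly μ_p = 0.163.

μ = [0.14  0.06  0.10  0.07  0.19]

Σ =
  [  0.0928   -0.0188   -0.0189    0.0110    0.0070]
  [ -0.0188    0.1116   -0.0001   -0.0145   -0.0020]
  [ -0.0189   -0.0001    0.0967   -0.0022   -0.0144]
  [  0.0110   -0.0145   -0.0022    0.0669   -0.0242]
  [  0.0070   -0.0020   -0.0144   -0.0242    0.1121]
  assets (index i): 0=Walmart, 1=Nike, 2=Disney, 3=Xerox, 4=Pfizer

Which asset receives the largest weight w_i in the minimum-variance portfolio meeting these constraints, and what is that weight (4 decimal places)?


Pfizer (0.5277)

x=Σ⁻¹μ = [1.6973  1.1087  1.7428  1.8741  2.2372]
y=Σ⁻¹𝟙 = [13.1340  14.2977  15.6671  21.8598  15.0872]
a=μᵀx=1.034672  b=𝟙ᵀx=8.660085  c=𝟙ᵀy=80.045828  D=ac−b²=7.824104
λ₁=(c·0.163−b)/D = (80.045828·0.163−8.660085)/7.824104 = 0.560752
λ₂=(a−b·0.163)/D = (1.034672−8.660085·0.163)/7.824104 = -0.048174
w* = 0.560752·x + -0.048174·y:
  w_0 = 0.560752·1.6973 + -0.048174·13.1340 = 0.3190  (Walmart)
  w_1 = 0.560752·1.1087 + -0.048174·14.2977 = -0.0671  (Nike)
  w_2 = 0.560752·1.7428 + -0.048174·15.6671 = 0.2225  (Disney)
  w_3 = 0.560752·1.8741 + -0.048174·21.8598 = -0.0022  (Xerox)
  w_4 = 0.560752·2.2372 + -0.048174·15.0872 = 0.5277  (Pfizer)
Σw_i=1.0000  μᵀw=0.1630
σ²=wᵀΣw=λ₁·μ_p+λ₂ = 0.560752·0.163 + -0.048174 = 0.043228 ≈ 0.0432


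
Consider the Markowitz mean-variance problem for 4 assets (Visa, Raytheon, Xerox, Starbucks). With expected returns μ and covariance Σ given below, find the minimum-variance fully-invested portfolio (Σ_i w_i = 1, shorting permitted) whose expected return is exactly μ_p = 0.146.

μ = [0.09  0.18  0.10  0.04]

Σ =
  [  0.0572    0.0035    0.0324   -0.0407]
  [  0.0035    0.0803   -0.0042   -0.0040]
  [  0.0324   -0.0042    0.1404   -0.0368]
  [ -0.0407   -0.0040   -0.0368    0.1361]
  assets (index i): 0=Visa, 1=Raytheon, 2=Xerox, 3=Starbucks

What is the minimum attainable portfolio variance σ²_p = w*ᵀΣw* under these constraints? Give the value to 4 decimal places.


0.0373

x=Σ⁻¹μ = [1.8463  2.2485  0.6377  1.0845]
y=Σ⁻¹𝟙 = [25.3138  12.5121  6.0934  16.9328]
a=μᵀx=0.678051  b=𝟙ᵀx=5.817076  c=𝟙ᵀy=60.852107  D=ac−b²=7.422482
λ₁=(c·0.146−b)/D = (60.852107·0.146−5.817076)/7.422482 = 0.413249
λ₂=(a−b·0.146)/D = (0.678051−5.817076·0.146)/7.422482 = -0.023071
w* = 0.413249·x + -0.023071·y:
  w_0 = 0.413249·1.8463 + -0.023071·25.3138 = 0.1790  (Visa)
  w_1 = 0.413249·2.2485 + -0.023071·12.5121 = 0.6405  (Raytheon)
  w_2 = 0.413249·0.6377 + -0.023071·6.0934 = 0.1230  (Xerox)
  w_3 = 0.413249·1.0845 + -0.023071·16.9328 = 0.0575  (Starbucks)
Σw_i=1.0000  μᵀw=0.1460
σ²=wᵀΣw=λ₁·μ_p+λ₂ = 0.413249·0.146 + -0.023071 = 0.037264 ≈ 0.0373


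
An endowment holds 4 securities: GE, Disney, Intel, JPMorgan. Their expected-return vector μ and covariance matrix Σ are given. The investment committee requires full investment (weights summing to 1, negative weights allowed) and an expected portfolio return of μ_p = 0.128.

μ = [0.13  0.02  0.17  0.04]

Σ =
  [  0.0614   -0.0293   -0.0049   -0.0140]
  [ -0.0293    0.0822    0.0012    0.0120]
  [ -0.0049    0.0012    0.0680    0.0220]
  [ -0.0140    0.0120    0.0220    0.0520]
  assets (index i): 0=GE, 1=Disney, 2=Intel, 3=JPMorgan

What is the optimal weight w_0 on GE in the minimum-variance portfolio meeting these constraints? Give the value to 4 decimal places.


0.4270

u=Σ⁻¹μ = [2.9539  1.2338  2.6381  0.1636]
v=Σ⁻¹𝟙 = [31.0616  20.3979  10.6356  18.3867]
a=μᵀu=0.863710  b=𝟙ᵀu=6.989481  c=𝟙ᵀv=80.481710  D=ac−b²=20.660039
λ₁=(c·0.128−b)/D = (80.481710·0.128−6.989481)/20.660039 = 0.160318
λ₂=(a−b·0.128)/D = (0.863710−6.989481·0.128)/20.660039 = -0.001498
w* = 0.160318·u + -0.001498·v:
  w_0 = 0.160318·2.9539 + -0.001498·31.0616 = 0.4270  (GE)
  w_1 = 0.160318·1.2338 + -0.001498·20.3979 = 0.1673  (Disney)
  w_2 = 0.160318·2.6381 + -0.001498·10.6356 = 0.4070  (Intel)
  w_3 = 0.160318·0.1636 + -0.001498·18.3867 = -0.0013  (JPMorgan)
Σw_i=1.0000  μᵀw=0.1280
σ²=wᵀΣw=λ₁·μ_p+λ₂ = 0.160318·0.128 + -0.001498 = 0.019023 ≈ 0.0190


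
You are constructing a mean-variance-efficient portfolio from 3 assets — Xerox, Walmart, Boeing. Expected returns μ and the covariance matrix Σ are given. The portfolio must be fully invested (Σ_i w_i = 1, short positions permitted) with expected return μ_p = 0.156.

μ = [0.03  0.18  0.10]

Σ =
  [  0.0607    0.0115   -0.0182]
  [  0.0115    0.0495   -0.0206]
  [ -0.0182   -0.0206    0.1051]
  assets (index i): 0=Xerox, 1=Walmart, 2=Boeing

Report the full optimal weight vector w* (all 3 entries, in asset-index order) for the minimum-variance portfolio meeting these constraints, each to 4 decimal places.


p=Σ⁻¹μ = [0.2224  4.3517  1.8429]
q=Σ⁻¹𝟙 = [17.1725  23.3112  17.0576]
a=μᵀp=0.974261  b=𝟙ᵀp=6.416937  c=𝟙ᵀq=57.541181  D=ac−b²=14.883064
λ₁=(c·0.156−b)/D = (57.541181·0.156−6.416937)/14.883064 = 0.171973
λ₂=(a−b·0.156)/D = (0.974261−6.416937·0.156)/14.883064 = -0.001799
w* = 0.171973·p + -0.001799·q:
  w_0 = 0.171973·0.2224 + -0.001799·17.1725 = 0.0073  (Xerox)
  w_1 = 0.171973·4.3517 + -0.001799·23.3112 = 0.7064  (Walmart)
  w_2 = 0.171973·1.8429 + -0.001799·17.0576 = 0.2862  (Boeing)
Σw_i=1.0000  μᵀw=0.1560
σ²=wᵀΣw=λ₁·μ_p+λ₂ = 0.171973·0.156 + -0.001799 = 0.025028 ≈ 0.0250

0.0073  0.7064  0.2862


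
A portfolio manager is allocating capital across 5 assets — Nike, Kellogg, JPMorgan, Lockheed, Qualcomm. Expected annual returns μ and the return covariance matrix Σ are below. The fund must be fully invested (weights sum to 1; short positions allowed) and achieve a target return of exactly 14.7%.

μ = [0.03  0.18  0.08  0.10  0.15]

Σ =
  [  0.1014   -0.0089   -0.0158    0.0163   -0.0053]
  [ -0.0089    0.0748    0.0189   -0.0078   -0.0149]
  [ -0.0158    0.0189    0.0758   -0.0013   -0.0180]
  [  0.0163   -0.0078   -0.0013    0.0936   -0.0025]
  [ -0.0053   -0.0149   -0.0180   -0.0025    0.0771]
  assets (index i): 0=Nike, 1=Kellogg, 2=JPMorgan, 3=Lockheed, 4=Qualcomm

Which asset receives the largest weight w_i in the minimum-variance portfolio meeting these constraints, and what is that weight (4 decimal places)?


Kellogg (0.4010)

u=Σ⁻¹μ = [0.6769  2.8946  1.1779  1.2847  2.8681]
v=Σ⁻¹𝟙 = [13.3786  15.9465  17.2526  10.4924  21.3396]
a=μᵀu=1.194250  b=𝟙ᵀu=8.902120  c=𝟙ᵀv=78.409719  D=ac−b²=14.393048
λ₁=(c·0.147−b)/D = (78.409719·0.147−8.902120)/14.393048 = 0.182318
λ₂=(a−b·0.147)/D = (1.194250−8.902120·0.147)/14.393048 = -0.007946
w* = 0.182318·u + -0.007946·v:
  w_0 = 0.182318·0.6769 + -0.007946·13.3786 = 0.0171  (Nike)
  w_1 = 0.182318·2.8946 + -0.007946·15.9465 = 0.4010  (Kellogg)
  w_2 = 0.182318·1.1779 + -0.007946·17.2526 = 0.0777  (JPMorgan)
  w_3 = 0.182318·1.2847 + -0.007946·10.4924 = 0.1509  (Lockheed)
  w_4 = 0.182318·2.8681 + -0.007946·21.3396 = 0.3533  (Qualcomm)
Σw_i=1.0000  μᵀw=0.1470
σ²=wᵀΣw=λ₁·μ_p+λ₂ = 0.182318·0.147 + -0.007946 = 0.018855 ≈ 0.0189


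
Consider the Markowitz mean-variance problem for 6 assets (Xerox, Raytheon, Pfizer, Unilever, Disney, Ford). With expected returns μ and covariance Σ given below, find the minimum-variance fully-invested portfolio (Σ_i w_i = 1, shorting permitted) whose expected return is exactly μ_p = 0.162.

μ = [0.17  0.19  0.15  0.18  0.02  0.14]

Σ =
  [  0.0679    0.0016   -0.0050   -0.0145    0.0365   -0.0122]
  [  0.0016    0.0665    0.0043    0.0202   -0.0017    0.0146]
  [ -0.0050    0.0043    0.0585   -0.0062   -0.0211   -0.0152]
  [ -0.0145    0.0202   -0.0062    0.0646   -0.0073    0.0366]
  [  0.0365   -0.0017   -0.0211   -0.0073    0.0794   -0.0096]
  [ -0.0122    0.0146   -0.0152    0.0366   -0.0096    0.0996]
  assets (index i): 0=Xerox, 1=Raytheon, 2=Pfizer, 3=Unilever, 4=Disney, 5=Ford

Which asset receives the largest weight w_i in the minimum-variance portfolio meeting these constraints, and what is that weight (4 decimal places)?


x=Σ⁻¹μ = [3.5535  1.4598  3.3138  2.8198  -0.0789  1.0889]
y=Σ⁻¹𝟙 = [12.5525  6.4426  28.3696  14.5652  17.2026  11.2686]
a=μᵀx=2.036946  b=𝟙ᵀx=12.156856  c=𝟙ᵀy=90.401172  D=ac−b²=36.353127
λ₁=(c·0.162−b)/D = (90.401172·0.162−12.156856)/36.353127 = 0.068443
λ₂=(a−b·0.162)/D = (2.036946−12.156856·0.162)/36.353127 = 0.001858
w* = 0.068443·x + 0.001858·y:
  w_0 = 0.068443·3.5535 + 0.001858·12.5525 = 0.2665  (Xerox)
  w_1 = 0.068443·1.4598 + 0.001858·6.4426 = 0.1119  (Raytheon)
  w_2 = 0.068443·3.3138 + 0.001858·28.3696 = 0.2795  (Pfizer)
  w_3 = 0.068443·2.8198 + 0.001858·14.5652 = 0.2201  (Unilever)
  w_4 = 0.068443·-0.0789 + 0.001858·17.2026 = 0.0266  (Disney)
  w_5 = 0.068443·1.0889 + 0.001858·11.2686 = 0.0955  (Ford)
Σw_i=1.0000  μᵀw=0.1620
σ²=wᵀΣw=λ₁·μ_p+λ₂ = 0.068443·0.162 + 0.001858 = 0.012946 ≈ 0.0129

Pfizer (0.2795)


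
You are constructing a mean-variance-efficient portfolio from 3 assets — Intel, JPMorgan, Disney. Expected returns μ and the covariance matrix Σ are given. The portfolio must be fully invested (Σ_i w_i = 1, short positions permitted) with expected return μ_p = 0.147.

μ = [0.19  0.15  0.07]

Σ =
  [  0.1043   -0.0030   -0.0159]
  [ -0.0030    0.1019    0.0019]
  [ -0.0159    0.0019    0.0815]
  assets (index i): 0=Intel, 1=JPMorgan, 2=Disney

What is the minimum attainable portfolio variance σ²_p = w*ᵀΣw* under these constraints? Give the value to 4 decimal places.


0.0308

u=Σ⁻¹μ = [2.0517  1.5096  1.2240]
v=Σ⁻¹𝟙 = [12.0667  9.9004  14.3932]
a=μᵀu=0.701938  b=𝟙ᵀu=4.785258  c=𝟙ᵀv=36.360335  D=ac−b²=2.624020
λ₁=(c·0.147−b)/D = (36.360335·0.147−4.785258)/2.624020 = 0.213303
λ₂=(a−b·0.147)/D = (0.701938−4.785258·0.147)/2.624020 = -0.000570
w* = 0.213303·u + -0.000570·v:
  w_0 = 0.213303·2.0517 + -0.000570·12.0667 = 0.4308  (Intel)
  w_1 = 0.213303·1.5096 + -0.000570·9.9004 = 0.3164  (JPMorgan)
  w_2 = 0.213303·1.2240 + -0.000570·14.3932 = 0.2529  (Disney)
Σw_i=1.0000  μᵀw=0.1470
σ²=wᵀΣw=λ₁·μ_p+λ₂ = 0.213303·0.147 + -0.000570 = 0.030786 ≈ 0.0308


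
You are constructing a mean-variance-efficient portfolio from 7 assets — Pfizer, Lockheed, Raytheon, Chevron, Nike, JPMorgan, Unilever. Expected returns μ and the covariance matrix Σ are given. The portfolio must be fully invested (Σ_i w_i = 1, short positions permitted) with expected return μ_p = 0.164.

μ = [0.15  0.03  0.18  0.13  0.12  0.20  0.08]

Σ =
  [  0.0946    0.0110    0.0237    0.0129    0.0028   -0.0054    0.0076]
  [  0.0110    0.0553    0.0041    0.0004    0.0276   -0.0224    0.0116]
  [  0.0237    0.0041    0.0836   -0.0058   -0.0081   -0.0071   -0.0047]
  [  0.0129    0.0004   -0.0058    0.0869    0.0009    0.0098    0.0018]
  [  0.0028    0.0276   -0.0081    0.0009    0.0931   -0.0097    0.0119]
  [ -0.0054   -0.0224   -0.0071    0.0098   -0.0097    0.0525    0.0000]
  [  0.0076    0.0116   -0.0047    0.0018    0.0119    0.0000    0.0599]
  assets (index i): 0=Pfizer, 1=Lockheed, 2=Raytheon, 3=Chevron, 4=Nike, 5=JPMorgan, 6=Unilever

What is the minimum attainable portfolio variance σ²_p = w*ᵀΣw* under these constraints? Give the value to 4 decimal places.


g=Σ⁻¹μ = [0.8447  1.2126  2.5276  0.9524  1.5105  4.8569  0.8632]
h=Σ⁻¹𝟙 = [3.9141  22.9935  14.1930  7.9754  6.7464  30.9379  11.2788]
a=μᵀg=1.963562  b=𝟙ᵀg=12.767913  c=𝟙ᵀh=98.039057  D=ac−b²=29.486142
λ₁=(c·0.164−b)/D = (98.039057·0.164−12.767913)/29.486142 = 0.112273
λ₂=(a−b·0.164)/D = (1.963562−12.767913·0.164)/29.486142 = -0.004422
w* = 0.112273·g + -0.004422·h:
  w_0 = 0.112273·0.8447 + -0.004422·3.9141 = 0.0775  (Pfizer)
  w_1 = 0.112273·1.2126 + -0.004422·22.9935 = 0.0345  (Lockheed)
  w_2 = 0.112273·2.5276 + -0.004422·14.1930 = 0.2210  (Raytheon)
  w_3 = 0.112273·0.9524 + -0.004422·7.9754 = 0.0717  (Chevron)
  w_4 = 0.112273·1.5105 + -0.004422·6.7464 = 0.1398  (Nike)
  w_5 = 0.112273·4.8569 + -0.004422·30.9379 = 0.4085  (JPMorgan)
  w_6 = 0.112273·0.8632 + -0.004422·11.2788 = 0.0470  (Unilever)
Σw_i=1.0000  μᵀw=0.1640
σ²=wᵀΣw=λ₁·μ_p+λ₂ = 0.112273·0.164 + -0.004422 = 0.013991 ≈ 0.0140

0.0140


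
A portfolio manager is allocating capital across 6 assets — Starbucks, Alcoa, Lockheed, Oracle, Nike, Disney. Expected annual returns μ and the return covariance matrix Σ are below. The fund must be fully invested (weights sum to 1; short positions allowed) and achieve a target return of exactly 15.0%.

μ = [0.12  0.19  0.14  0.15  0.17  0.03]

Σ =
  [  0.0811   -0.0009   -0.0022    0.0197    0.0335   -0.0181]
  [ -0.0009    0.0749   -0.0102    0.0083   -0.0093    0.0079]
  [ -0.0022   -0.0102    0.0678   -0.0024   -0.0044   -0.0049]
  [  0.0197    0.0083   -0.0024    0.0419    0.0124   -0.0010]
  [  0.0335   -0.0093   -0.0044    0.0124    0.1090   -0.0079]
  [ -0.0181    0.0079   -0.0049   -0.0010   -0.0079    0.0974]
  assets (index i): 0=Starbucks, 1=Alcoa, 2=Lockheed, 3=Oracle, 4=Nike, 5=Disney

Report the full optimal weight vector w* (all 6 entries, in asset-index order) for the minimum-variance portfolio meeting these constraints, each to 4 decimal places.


0.0576  0.2465  0.2570  0.2357  0.1344  0.0687

p=Σ⁻¹μ = [0.4422  2.7707  2.7169  2.5417  1.5133  0.4510]
q=Σ⁻¹𝟙 = [8.7674  13.8763  19.0842  16.1671  7.5012  12.5052]
a=μᵀp=1.611909  b=𝟙ᵀp=10.435791  c=𝟙ᵀq=77.901358  D=ac−b²=16.664200
λ₁=(c·0.150−b)/D = (77.901358·0.150−10.435791)/16.664200 = 0.074976
λ₂=(a−b·0.150)/D = (1.611909−10.435791·0.150)/16.664200 = 0.002793
w* = 0.074976·p + 0.002793·q:
  w_0 = 0.074976·0.4422 + 0.002793·8.7674 = 0.0576  (Starbucks)
  w_1 = 0.074976·2.7707 + 0.002793·13.8763 = 0.2465  (Alcoa)
  w_2 = 0.074976·2.7169 + 0.002793·19.0842 = 0.2570  (Lockheed)
  w_3 = 0.074976·2.5417 + 0.002793·16.1671 = 0.2357  (Oracle)
  w_4 = 0.074976·1.5133 + 0.002793·7.5012 = 0.1344  (Nike)
  w_5 = 0.074976·0.4510 + 0.002793·12.5052 = 0.0687  (Disney)
Σw_i=1.0000  μᵀw=0.1500
σ²=wᵀΣw=λ₁·μ_p+λ₂ = 0.074976·0.150 + 0.002793 = 0.014039 ≈ 0.0140


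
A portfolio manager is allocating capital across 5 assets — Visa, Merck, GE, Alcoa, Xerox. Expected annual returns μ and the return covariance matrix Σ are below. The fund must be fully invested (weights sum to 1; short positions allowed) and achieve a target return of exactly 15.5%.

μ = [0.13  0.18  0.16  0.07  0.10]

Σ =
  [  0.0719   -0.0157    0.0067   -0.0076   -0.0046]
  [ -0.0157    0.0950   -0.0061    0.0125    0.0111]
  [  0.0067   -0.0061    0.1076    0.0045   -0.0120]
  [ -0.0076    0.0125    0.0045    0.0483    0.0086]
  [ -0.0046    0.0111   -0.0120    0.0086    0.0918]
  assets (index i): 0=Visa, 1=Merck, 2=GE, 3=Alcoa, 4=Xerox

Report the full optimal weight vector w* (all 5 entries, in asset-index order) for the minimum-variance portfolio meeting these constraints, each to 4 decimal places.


0.3040  0.3725  0.2482  -0.0398  0.1152

g=Σ⁻¹μ = [2.2945  2.1270  1.5444  0.9268  1.0622]
h=Σ⁻¹𝟙 = [17.9139  10.5128  9.1309  18.1687  10.0112]
a=μᵀg=1.099356  b=𝟙ᵀg=7.954973  c=𝟙ᵀh=65.737474  D=ac−b²=8.987283
λ₁=(c·0.155−b)/D = (65.737474·0.155−7.954973)/8.987283 = 0.248611
λ₂=(a−b·0.155)/D = (1.099356−7.954973·0.155)/8.987283 = -0.014873
w* = 0.248611·g + -0.014873·h:
  w_0 = 0.248611·2.2945 + -0.014873·17.9139 = 0.3040  (Visa)
  w_1 = 0.248611·2.1270 + -0.014873·10.5128 = 0.3725  (Merck)
  w_2 = 0.248611·1.5444 + -0.014873·9.1309 = 0.2482  (GE)
  w_3 = 0.248611·0.9268 + -0.014873·18.1687 = -0.0398  (Alcoa)
  w_4 = 0.248611·1.0622 + -0.014873·10.0112 = 0.1152  (Xerox)
Σw_i=1.0000  μᵀw=0.1550
σ²=wᵀΣw=λ₁·μ_p+λ₂ = 0.248611·0.155 + -0.014873 = 0.023662 ≈ 0.0237


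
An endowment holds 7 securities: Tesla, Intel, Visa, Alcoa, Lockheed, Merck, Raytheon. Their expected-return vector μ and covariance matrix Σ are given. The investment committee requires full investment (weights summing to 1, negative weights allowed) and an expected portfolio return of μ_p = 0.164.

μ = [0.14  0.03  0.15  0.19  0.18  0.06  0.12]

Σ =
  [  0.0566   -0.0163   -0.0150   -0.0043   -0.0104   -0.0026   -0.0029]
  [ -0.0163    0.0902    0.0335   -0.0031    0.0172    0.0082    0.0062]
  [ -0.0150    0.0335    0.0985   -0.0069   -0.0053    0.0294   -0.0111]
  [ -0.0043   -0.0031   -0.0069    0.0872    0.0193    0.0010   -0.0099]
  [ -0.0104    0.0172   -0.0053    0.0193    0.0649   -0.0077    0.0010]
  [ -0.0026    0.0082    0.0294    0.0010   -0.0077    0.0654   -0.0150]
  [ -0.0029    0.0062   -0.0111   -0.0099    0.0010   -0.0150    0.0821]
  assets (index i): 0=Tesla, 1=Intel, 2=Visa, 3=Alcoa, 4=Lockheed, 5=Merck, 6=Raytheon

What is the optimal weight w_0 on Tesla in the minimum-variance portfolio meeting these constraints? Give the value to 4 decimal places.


u=Σ⁻¹μ = [3.8932  -0.7631  2.7141  2.0986  3.2609  0.8483  2.3920]
v=Σ⁻¹𝟙 = [28.2677  6.3816  11.1645  12.0592  17.2672  16.6867  18.4989]
a=μᵀu=2.252911  b=𝟙ᵀu=14.444018  c=𝟙ᵀv=110.325782  D=ac−b²=39.924542
λ₁=(c·0.164−b)/D = (110.325782·0.164−14.444018)/39.924542 = 0.091408
λ₂=(a−b·0.164)/D = (2.252911−14.444018·0.164)/39.924542 = -0.002903
w* = 0.091408·u + -0.002903·v:
  w_0 = 0.091408·3.8932 + -0.002903·28.2677 = 0.2738  (Tesla)
  w_1 = 0.091408·-0.7631 + -0.002903·6.3816 = -0.0883  (Intel)
  w_2 = 0.091408·2.7141 + -0.002903·11.1645 = 0.2157  (Visa)
  w_3 = 0.091408·2.0986 + -0.002903·12.0592 = 0.1568  (Alcoa)
  w_4 = 0.091408·3.2609 + -0.002903·17.2672 = 0.2479  (Lockheed)
  w_5 = 0.091408·0.8483 + -0.002903·16.6867 = 0.0291  (Merck)
  w_6 = 0.091408·2.3920 + -0.002903·18.4989 = 0.1649  (Raytheon)
Σw_i=1.0000  μᵀw=0.1640
σ²=wᵀΣw=λ₁·μ_p+λ₂ = 0.091408·0.164 + -0.002903 = 0.012088 ≈ 0.0121

0.2738
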